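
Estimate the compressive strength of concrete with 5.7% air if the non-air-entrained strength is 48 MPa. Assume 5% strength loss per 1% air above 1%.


Strength loss = (5.7 - 1) * 5 = 23.5%
f'c = 48 * (1 - 23.5/100)
= 36.72 MPa

36.72


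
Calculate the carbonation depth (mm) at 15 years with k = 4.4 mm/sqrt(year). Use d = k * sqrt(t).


depth = k * sqrt(t)
= 4.4 * sqrt(15)
= 17.04 mm

17.04


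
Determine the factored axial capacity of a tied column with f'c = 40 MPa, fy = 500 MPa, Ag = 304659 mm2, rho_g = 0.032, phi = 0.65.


Ast = rho * Ag = 0.032 * 304659 = 9749.088 mm2
phi*Pn = 0.65 * 0.80 * (0.85 * 40 * (304659 - 9749.088) + 500 * 9749.088) / 1000
= 7748.77 kN

7748.77


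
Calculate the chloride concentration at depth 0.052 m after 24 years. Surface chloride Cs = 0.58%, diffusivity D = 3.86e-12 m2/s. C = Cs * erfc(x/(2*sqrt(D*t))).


t_seconds = 24 * 365.25 * 24 * 3600 = 757382400.0 s
arg = 0.052 / (2 * sqrt(3.86e-12 * 757382400.0))
= 0.4809
erfc(0.4809) = 0.4965
C = 0.58 * 0.4965 = 0.288%

0.288


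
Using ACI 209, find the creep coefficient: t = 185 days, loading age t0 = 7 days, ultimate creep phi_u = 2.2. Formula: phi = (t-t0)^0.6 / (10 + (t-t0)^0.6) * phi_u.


dt = 185 - 7 = 178
phi = 178^0.6 / (10 + 178^0.6) * 2.2
= 1.521

1.521


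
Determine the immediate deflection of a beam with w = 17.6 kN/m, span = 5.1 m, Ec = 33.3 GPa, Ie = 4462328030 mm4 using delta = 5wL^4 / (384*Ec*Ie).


Convert: L = 5.1 m = 5100 mm, Ec = 33.3 GPa = 33300 MPa
delta = 5 * 17.6 * 5100^4 / (384 * 33300 * 4462328030)
= 1.04 mm

1.04


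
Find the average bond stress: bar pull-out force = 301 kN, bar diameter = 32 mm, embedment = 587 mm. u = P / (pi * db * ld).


u = P / (pi * db * ld)
= 301 * 1000 / (pi * 32 * 587)
= 5.101 MPa

5.101


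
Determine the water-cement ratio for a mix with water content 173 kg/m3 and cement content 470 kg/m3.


w/c = water / cement
w/c = 173 / 470 = 0.368

0.368


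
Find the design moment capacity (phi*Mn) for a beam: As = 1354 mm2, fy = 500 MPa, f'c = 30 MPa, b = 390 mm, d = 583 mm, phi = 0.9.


a = As * fy / (0.85 * f'c * b)
= 1354 * 500 / (0.85 * 30 * 390)
= 68.0744 mm
Mn = As * fy * (d - a/2) / 10^6
= 371.6478 kN-m
phi*Mn = 0.9 * 371.6478 = 334.48 kN-m

334.48


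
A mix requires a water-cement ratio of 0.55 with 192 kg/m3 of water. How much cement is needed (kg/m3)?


Cement = water / (w/c)
= 192 / 0.55
= 349.1 kg/m3

349.1


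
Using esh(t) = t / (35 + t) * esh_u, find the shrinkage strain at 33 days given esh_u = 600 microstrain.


esh(33) = 33 / (35 + 33) * 600
= 33 / 68 * 600
= 291.2 microstrain

291.2


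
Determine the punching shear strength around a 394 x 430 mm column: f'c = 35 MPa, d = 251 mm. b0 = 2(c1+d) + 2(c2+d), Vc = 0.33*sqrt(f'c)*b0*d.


b0 = 2*(394 + 251) + 2*(430 + 251) = 2652 mm
Vc = 0.33 * sqrt(35) * 2652 * 251 / 1000
= 1299.56 kN

1299.56


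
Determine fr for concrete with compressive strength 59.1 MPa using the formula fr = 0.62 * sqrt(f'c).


fr = 0.62 * sqrt(59.1)
= 4.766 MPa

4.766


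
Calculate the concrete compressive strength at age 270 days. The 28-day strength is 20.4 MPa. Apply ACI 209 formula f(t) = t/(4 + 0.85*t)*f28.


f(270) = 270 / (4 + 0.85 * 270) * 20.4
= 270 / 233.5 * 20.4
= 23.59 MPa

23.59


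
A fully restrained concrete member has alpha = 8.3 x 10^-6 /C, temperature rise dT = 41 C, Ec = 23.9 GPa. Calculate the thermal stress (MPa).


sigma = alpha * dT * Ec
= 8.3e-6 * 41 * 23.9 * 1000
= 8.133 MPa

8.133


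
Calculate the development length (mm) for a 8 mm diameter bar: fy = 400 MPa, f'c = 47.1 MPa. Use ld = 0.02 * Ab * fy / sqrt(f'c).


Ab = pi * 8^2 / 4 = 50.265 mm2
ld = 0.02 * 50.265 * 400 / sqrt(47.1)
= 58.6 mm

58.6


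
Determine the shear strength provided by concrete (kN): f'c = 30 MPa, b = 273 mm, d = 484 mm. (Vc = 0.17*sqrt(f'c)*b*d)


Vc = 0.17 * sqrt(30) * 273 * 484 / 1000
= 123.03 kN

123.03


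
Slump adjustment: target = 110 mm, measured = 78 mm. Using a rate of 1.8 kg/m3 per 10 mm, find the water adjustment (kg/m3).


Difference = 110 - 78 = 32 mm
Water adjustment = 32 * 1.8 / 10 = 5.8 kg/m3

5.8


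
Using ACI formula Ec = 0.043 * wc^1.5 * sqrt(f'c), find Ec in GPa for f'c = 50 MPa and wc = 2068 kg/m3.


Ec = 0.043 * 2068^1.5 * sqrt(50) / 1000
= 28.59 GPa

28.59


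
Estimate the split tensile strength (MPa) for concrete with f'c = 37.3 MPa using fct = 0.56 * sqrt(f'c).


fct = 0.56 * sqrt(37.3)
= 0.56 * 6.107
= 3.42 MPa

3.42


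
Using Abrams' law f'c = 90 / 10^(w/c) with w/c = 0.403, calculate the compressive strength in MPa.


f'c = 90 / 10^0.403
= 90 / 2.529
= 35.58 MPa

35.58


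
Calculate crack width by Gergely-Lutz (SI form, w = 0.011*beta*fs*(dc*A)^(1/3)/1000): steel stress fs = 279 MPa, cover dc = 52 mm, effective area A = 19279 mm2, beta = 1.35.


w = 0.011 * beta * fs * (dc * A)^(1/3) / 1000
= 0.011 * 1.35 * 279 * (52 * 19279)^(1/3) / 1000
= 0.415 mm

0.415


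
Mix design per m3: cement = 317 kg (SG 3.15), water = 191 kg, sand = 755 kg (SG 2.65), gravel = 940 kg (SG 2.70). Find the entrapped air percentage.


Vol cement = 317 / (3.15 * 1000) = 0.100635 m3
Vol water = 191 / 1000 = 0.191 m3
Vol sand = 755 / (2.65 * 1000) = 0.284906 m3
Vol gravel = 940 / (2.70 * 1000) = 0.348148 m3
Total solid + water volume = 0.924689 m3
Air = (1 - 0.924689) * 100 = 7.53%

7.53


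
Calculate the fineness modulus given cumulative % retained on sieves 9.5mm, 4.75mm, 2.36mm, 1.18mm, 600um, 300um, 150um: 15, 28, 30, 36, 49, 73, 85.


FM = sum(cumulative % retained) / 100
= 316 / 100
= 3.16

3.16


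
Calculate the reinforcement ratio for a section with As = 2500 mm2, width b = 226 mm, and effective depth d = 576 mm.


rho = As / (b * d)
= 2500 / (226 * 576)
= 0.0192

0.0192


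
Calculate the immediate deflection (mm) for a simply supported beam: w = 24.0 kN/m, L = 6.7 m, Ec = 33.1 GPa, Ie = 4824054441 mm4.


Convert: L = 6.7 m = 6700 mm, Ec = 33.1 GPa = 33100 MPa
delta = 5 * 24.0 * 6700^4 / (384 * 33100 * 4824054441)
= 3.94 mm

3.94


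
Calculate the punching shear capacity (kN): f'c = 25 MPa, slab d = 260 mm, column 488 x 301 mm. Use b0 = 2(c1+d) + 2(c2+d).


b0 = 2*(488 + 260) + 2*(301 + 260) = 2618 mm
Vc = 0.33 * sqrt(25) * 2618 * 260 / 1000
= 1123.12 kN

1123.12


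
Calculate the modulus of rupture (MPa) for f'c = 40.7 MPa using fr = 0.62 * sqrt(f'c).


fr = 0.62 * sqrt(40.7)
= 3.955 MPa

3.955


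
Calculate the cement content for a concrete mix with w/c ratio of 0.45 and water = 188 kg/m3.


Cement = water / (w/c)
= 188 / 0.45
= 417.8 kg/m3

417.8


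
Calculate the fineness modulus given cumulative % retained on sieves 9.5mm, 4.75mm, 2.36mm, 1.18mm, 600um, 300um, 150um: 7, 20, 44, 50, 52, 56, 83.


FM = sum(cumulative % retained) / 100
= 312 / 100
= 3.12

3.12


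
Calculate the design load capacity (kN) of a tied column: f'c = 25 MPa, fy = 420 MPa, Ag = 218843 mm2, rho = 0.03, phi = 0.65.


Ast = rho * Ag = 0.03 * 218843 = 6565.29 mm2
phi*Pn = 0.65 * 0.80 * (0.85 * 25 * (218843 - 6565.29) + 420 * 6565.29) / 1000
= 3779.53 kN

3779.53


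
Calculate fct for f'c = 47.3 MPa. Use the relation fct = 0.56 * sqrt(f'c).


fct = 0.56 * sqrt(47.3)
= 0.56 * 6.877
= 3.851 MPa

3.851


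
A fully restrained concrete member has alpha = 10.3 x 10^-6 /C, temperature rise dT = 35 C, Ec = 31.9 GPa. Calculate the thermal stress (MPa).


sigma = alpha * dT * Ec
= 10.3e-6 * 35 * 31.9 * 1000
= 11.5 MPa

11.5


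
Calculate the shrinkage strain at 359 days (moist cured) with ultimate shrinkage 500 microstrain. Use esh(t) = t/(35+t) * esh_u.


esh(359) = 359 / (35 + 359) * 500
= 359 / 394 * 500
= 455.6 microstrain

455.6


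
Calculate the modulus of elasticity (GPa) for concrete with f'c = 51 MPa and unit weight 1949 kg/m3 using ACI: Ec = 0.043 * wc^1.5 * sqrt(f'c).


Ec = 0.043 * 1949^1.5 * sqrt(51) / 1000
= 26.42 GPa

26.42


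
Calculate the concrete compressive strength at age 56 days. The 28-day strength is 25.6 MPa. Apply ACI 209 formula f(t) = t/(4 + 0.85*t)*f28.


f(56) = 56 / (4 + 0.85 * 56) * 25.6
= 56 / 51.6 * 25.6
= 27.78 MPa

27.78


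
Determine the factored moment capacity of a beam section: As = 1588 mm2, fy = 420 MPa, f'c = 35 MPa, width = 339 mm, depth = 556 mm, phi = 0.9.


a = As * fy / (0.85 * f'c * b)
= 1588 * 420 / (0.85 * 35 * 339)
= 66.1322 mm
Mn = As * fy * (d - a/2) / 10^6
= 348.776 kN-m
phi*Mn = 0.9 * 348.776 = 313.9 kN-m

313.9


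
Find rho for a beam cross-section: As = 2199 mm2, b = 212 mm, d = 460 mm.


rho = As / (b * d)
= 2199 / (212 * 460)
= 0.0225

0.0225


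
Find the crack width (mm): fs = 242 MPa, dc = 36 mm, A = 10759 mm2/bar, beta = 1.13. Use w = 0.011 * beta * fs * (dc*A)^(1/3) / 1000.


w = 0.011 * beta * fs * (dc * A)^(1/3) / 1000
= 0.011 * 1.13 * 242 * (36 * 10759)^(1/3) / 1000
= 0.219 mm

0.219


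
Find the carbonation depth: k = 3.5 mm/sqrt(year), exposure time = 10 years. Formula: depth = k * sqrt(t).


depth = k * sqrt(t)
= 3.5 * sqrt(10)
= 11.07 mm

11.07


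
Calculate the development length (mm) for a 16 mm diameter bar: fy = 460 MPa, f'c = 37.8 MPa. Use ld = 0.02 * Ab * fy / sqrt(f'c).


Ab = pi * 16^2 / 4 = 201.062 mm2
ld = 0.02 * 201.062 * 460 / sqrt(37.8)
= 300.9 mm

300.9


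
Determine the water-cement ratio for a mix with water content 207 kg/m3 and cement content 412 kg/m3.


w/c = water / cement
w/c = 207 / 412 = 0.502

0.502


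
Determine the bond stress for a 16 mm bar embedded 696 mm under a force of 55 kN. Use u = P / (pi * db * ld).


u = P / (pi * db * ld)
= 55 * 1000 / (pi * 16 * 696)
= 1.572 MPa

1.572


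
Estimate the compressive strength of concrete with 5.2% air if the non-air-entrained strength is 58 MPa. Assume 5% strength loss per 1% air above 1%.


Strength loss = (5.2 - 1) * 5 = 21.0%
f'c = 58 * (1 - 21.0/100)
= 45.82 MPa

45.82


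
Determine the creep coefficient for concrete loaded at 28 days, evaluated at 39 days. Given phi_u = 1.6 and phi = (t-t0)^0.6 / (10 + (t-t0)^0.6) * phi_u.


dt = 39 - 28 = 11
phi = 11^0.6 / (10 + 11^0.6) * 1.6
= 0.474

0.474


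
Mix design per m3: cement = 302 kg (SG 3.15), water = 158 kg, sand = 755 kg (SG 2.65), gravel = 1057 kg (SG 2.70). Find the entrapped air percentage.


Vol cement = 302 / (3.15 * 1000) = 0.095873 m3
Vol water = 158 / 1000 = 0.158 m3
Vol sand = 755 / (2.65 * 1000) = 0.284906 m3
Vol gravel = 1057 / (2.70 * 1000) = 0.391481 m3
Total solid + water volume = 0.93026 m3
Air = (1 - 0.93026) * 100 = 6.97%

6.97


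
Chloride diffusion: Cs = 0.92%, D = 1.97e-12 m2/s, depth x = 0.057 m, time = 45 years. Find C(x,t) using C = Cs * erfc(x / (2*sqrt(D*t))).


t_seconds = 45 * 365.25 * 24 * 3600 = 1420092000.0 s
arg = 0.057 / (2 * sqrt(1.97e-12 * 1420092000.0))
= 0.5388
erfc(0.5388) = 0.446
C = 0.92 * 0.446 = 0.4104%

0.4104


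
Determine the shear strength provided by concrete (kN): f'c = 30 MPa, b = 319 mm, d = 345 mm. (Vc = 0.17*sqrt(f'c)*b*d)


Vc = 0.17 * sqrt(30) * 319 * 345 / 1000
= 102.48 kN

102.48


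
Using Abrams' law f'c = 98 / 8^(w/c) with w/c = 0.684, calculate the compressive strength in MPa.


f'c = 98 / 8^0.684
= 98 / 4.147
= 23.63 MPa

23.63


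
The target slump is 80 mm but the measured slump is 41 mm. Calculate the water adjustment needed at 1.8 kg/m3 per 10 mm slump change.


Difference = 80 - 41 = 39 mm
Water adjustment = 39 * 1.8 / 10 = 7.0 kg/m3

7.0


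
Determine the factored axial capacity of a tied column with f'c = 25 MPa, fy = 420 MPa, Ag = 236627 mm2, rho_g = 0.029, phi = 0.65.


Ast = rho * Ag = 0.029 * 236627 = 6862.183 mm2
phi*Pn = 0.65 * 0.80 * (0.85 * 25 * (236627 - 6862.183) + 420 * 6862.183) / 1000
= 4037.6 kN

4037.6


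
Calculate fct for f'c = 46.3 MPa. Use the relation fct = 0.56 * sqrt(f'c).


fct = 0.56 * sqrt(46.3)
= 0.56 * 6.804
= 3.81 MPa

3.81


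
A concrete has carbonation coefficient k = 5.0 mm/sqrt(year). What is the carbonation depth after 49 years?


depth = k * sqrt(t)
= 5.0 * sqrt(49)
= 35.0 mm

35.0


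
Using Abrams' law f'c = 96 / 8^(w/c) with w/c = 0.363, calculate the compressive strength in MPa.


f'c = 96 / 8^0.363
= 96 / 2.127
= 45.13 MPa

45.13


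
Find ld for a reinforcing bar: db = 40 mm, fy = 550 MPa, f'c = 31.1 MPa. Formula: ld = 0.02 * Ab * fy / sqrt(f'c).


Ab = pi * 40^2 / 4 = 1256.637 mm2
ld = 0.02 * 1256.637 * 550 / sqrt(31.1)
= 2478.7 mm

2478.7


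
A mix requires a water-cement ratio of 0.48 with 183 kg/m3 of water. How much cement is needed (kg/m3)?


Cement = water / (w/c)
= 183 / 0.48
= 381.2 kg/m3

381.2


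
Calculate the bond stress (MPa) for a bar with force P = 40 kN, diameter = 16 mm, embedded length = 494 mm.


u = P / (pi * db * ld)
= 40 * 1000 / (pi * 16 * 494)
= 1.611 MPa

1.611


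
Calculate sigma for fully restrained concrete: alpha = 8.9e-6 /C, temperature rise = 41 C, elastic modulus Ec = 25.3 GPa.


sigma = alpha * dT * Ec
= 8.9e-6 * 41 * 25.3 * 1000
= 9.232 MPa

9.232


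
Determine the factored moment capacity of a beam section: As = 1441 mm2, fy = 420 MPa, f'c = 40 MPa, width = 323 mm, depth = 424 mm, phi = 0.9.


a = As * fy / (0.85 * f'c * b)
= 1441 * 420 / (0.85 * 40 * 323)
= 55.1102 mm
Mn = As * fy * (d - a/2) / 10^6
= 239.9364 kN-m
phi*Mn = 0.9 * 239.9364 = 215.94 kN-m

215.94


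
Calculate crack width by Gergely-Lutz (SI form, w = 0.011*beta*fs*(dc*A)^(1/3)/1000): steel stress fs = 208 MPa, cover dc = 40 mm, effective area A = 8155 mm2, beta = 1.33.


w = 0.011 * beta * fs * (dc * A)^(1/3) / 1000
= 0.011 * 1.33 * 208 * (40 * 8155)^(1/3) / 1000
= 0.209 mm

0.209


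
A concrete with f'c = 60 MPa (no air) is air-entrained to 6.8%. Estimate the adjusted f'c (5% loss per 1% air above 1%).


Strength loss = (6.8 - 1) * 5 = 29.0%
f'c = 60 * (1 - 29.0/100)
= 42.6 MPa

42.6


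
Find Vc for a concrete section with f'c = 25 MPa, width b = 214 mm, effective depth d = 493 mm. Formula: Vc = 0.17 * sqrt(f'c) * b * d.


Vc = 0.17 * sqrt(25) * 214 * 493 / 1000
= 89.68 kN

89.68


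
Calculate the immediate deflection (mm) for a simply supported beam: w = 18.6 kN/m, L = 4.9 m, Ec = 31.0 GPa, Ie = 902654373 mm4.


Convert: L = 4.9 m = 4900 mm, Ec = 31.0 GPa = 31000 MPa
delta = 5 * 18.6 * 4900^4 / (384 * 31000 * 902654373)
= 4.99 mm

4.99


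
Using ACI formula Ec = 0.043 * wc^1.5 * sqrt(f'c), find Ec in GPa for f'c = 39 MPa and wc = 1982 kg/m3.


Ec = 0.043 * 1982^1.5 * sqrt(39) / 1000
= 23.69 GPa

23.69


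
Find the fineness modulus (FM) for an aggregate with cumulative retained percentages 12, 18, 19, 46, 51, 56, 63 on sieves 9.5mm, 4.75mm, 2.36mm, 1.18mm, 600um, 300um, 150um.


FM = sum(cumulative % retained) / 100
= 265 / 100
= 2.65

2.65


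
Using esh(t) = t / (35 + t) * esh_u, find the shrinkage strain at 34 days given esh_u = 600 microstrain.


esh(34) = 34 / (35 + 34) * 600
= 34 / 69 * 600
= 295.7 microstrain

295.7


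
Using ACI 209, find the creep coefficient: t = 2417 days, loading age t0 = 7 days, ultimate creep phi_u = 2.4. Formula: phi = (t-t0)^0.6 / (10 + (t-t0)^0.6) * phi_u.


dt = 2417 - 7 = 2410
phi = 2410^0.6 / (10 + 2410^0.6) * 2.4
= 2.195

2.195


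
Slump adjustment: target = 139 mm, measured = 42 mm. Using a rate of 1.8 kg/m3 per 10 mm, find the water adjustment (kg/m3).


Difference = 139 - 42 = 97 mm
Water adjustment = 97 * 1.8 / 10 = 17.5 kg/m3

17.5


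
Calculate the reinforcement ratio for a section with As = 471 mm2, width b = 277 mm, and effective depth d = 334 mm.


rho = As / (b * d)
= 471 / (277 * 334)
= 0.0051

0.0051


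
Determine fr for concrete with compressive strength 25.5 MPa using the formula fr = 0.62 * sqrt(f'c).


fr = 0.62 * sqrt(25.5)
= 3.131 MPa

3.131


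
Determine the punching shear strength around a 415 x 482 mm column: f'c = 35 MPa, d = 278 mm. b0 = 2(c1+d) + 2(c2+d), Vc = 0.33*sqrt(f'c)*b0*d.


b0 = 2*(415 + 278) + 2*(482 + 278) = 2906 mm
Vc = 0.33 * sqrt(35) * 2906 * 278 / 1000
= 1577.21 kN

1577.21


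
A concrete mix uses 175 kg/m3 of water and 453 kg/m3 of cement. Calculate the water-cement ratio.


w/c = water / cement
w/c = 175 / 453 = 0.386

0.386


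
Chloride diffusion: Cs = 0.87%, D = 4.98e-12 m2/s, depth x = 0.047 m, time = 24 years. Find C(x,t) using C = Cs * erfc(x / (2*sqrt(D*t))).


t_seconds = 24 * 365.25 * 24 * 3600 = 757382400.0 s
arg = 0.047 / (2 * sqrt(4.98e-12 * 757382400.0))
= 0.3826
erfc(0.3826) = 0.5884
C = 0.87 * 0.5884 = 0.5119%

0.5119


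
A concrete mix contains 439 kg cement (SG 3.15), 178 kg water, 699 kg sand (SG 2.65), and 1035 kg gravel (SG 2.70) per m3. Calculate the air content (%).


Vol cement = 439 / (3.15 * 1000) = 0.139365 m3
Vol water = 178 / 1000 = 0.178 m3
Vol sand = 699 / (2.65 * 1000) = 0.263774 m3
Vol gravel = 1035 / (2.70 * 1000) = 0.383333 m3
Total solid + water volume = 0.964472 m3
Air = (1 - 0.964472) * 100 = 3.55%

3.55


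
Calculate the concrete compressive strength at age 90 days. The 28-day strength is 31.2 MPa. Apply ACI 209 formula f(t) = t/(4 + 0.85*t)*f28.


f(90) = 90 / (4 + 0.85 * 90) * 31.2
= 90 / 80.5 * 31.2
= 34.88 MPa

34.88


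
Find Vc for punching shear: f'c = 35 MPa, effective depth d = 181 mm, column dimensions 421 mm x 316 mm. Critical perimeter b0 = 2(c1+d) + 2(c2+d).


b0 = 2*(421 + 181) + 2*(316 + 181) = 2198 mm
Vc = 0.33 * sqrt(35) * 2198 * 181 / 1000
= 776.7 kN

776.7


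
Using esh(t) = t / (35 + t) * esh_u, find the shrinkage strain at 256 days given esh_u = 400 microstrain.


esh(256) = 256 / (35 + 256) * 400
= 256 / 291 * 400
= 351.9 microstrain

351.9


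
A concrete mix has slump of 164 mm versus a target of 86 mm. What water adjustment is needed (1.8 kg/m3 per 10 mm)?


Difference = 86 - 164 = -78 mm
Water adjustment = -78 * 1.8 / 10 = -14.0 kg/m3

-14.0


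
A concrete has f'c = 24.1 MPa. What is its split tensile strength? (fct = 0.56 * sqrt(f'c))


fct = 0.56 * sqrt(24.1)
= 0.56 * 4.909
= 2.749 MPa

2.749


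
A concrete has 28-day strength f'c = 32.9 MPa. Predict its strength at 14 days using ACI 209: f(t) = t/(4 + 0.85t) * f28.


f(14) = 14 / (4 + 0.85 * 14) * 32.9
= 14 / 15.9 * 32.9
= 28.97 MPa

28.97


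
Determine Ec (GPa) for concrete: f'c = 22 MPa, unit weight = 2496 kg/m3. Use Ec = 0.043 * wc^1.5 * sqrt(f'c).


Ec = 0.043 * 2496^1.5 * sqrt(22) / 1000
= 25.15 GPa

25.15


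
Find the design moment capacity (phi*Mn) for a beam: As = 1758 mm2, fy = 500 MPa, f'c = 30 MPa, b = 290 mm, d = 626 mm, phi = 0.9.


a = As * fy / (0.85 * f'c * b)
= 1758 * 500 / (0.85 * 30 * 290)
= 118.8641 mm
Mn = As * fy * (d - a/2) / 10^6
= 498.0132 kN-m
phi*Mn = 0.9 * 498.0132 = 448.21 kN-m

448.21


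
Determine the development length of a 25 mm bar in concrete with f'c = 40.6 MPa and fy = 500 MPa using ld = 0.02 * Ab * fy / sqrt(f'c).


Ab = pi * 25^2 / 4 = 490.874 mm2
ld = 0.02 * 490.874 * 500 / sqrt(40.6)
= 770.4 mm

770.4


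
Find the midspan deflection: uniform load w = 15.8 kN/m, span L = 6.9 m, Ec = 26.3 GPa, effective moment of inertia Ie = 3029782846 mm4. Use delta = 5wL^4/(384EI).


Convert: L = 6.9 m = 6900 mm, Ec = 26.3 GPa = 26300 MPa
delta = 5 * 15.8 * 6900^4 / (384 * 26300 * 3029782846)
= 5.85 mm

5.85


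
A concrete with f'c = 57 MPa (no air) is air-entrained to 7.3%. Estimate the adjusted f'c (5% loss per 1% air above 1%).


Strength loss = (7.3 - 1) * 5 = 31.5%
f'c = 57 * (1 - 31.5/100)
= 39.05 MPa

39.05


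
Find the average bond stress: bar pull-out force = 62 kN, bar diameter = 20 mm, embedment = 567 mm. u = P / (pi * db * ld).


u = P / (pi * db * ld)
= 62 * 1000 / (pi * 20 * 567)
= 1.74 MPa

1.74


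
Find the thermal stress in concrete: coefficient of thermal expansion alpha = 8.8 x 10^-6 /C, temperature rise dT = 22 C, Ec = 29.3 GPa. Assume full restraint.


sigma = alpha * dT * Ec
= 8.8e-6 * 22 * 29.3 * 1000
= 5.672 MPa

5.672


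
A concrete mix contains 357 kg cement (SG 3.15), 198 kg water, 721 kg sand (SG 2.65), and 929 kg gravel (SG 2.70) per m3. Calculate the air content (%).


Vol cement = 357 / (3.15 * 1000) = 0.113333 m3
Vol water = 198 / 1000 = 0.198 m3
Vol sand = 721 / (2.65 * 1000) = 0.272075 m3
Vol gravel = 929 / (2.70 * 1000) = 0.344074 m3
Total solid + water volume = 0.927483 m3
Air = (1 - 0.927483) * 100 = 7.25%

7.25


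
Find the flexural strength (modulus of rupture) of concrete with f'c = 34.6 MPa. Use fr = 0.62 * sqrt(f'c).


fr = 0.62 * sqrt(34.6)
= 3.647 MPa

3.647


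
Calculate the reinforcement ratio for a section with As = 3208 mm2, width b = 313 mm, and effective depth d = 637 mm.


rho = As / (b * d)
= 3208 / (313 * 637)
= 0.0161

0.0161


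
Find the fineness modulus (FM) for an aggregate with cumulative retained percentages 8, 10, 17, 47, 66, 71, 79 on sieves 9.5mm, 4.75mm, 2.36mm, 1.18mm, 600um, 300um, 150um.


FM = sum(cumulative % retained) / 100
= 298 / 100
= 2.98

2.98


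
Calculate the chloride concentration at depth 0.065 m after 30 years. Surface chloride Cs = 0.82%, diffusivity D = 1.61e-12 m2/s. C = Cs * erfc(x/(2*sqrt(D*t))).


t_seconds = 30 * 365.25 * 24 * 3600 = 946728000.0 s
arg = 0.065 / (2 * sqrt(1.61e-12 * 946728000.0))
= 0.8324
erfc(0.8324) = 0.2391
C = 0.82 * 0.2391 = 0.1961%

0.1961


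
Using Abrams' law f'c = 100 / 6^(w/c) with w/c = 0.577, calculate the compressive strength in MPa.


f'c = 100 / 6^0.577
= 100 / 2.812
= 35.56 MPa

35.56


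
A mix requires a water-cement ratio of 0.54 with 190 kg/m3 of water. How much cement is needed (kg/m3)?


Cement = water / (w/c)
= 190 / 0.54
= 351.9 kg/m3

351.9


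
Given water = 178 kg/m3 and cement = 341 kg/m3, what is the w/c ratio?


w/c = water / cement
w/c = 178 / 341 = 0.522

0.522


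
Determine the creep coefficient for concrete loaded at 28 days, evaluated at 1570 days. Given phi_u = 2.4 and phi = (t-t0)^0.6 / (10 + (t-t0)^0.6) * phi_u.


dt = 1570 - 28 = 1542
phi = 1542^0.6 / (10 + 1542^0.6) * 2.4
= 2.139

2.139


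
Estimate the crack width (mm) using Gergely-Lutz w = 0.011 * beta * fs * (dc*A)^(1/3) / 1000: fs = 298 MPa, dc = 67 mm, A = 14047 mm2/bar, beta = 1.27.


w = 0.011 * beta * fs * (dc * A)^(1/3) / 1000
= 0.011 * 1.27 * 298 * (67 * 14047)^(1/3) / 1000
= 0.408 mm

0.408


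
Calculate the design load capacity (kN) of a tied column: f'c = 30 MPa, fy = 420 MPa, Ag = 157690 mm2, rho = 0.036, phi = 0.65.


Ast = rho * Ag = 0.036 * 157690 = 5676.84 mm2
phi*Pn = 0.65 * 0.80 * (0.85 * 30 * (157690 - 5676.84) + 420 * 5676.84) / 1000
= 3255.52 kN

3255.52


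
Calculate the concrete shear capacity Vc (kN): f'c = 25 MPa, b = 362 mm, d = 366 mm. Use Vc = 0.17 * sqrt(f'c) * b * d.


Vc = 0.17 * sqrt(25) * 362 * 366 / 1000
= 112.62 kN

112.62


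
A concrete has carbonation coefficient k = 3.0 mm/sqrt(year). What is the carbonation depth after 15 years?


depth = k * sqrt(t)
= 3.0 * sqrt(15)
= 11.62 mm

11.62


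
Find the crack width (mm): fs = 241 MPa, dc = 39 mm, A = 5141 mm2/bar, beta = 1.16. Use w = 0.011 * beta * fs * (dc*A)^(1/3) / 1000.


w = 0.011 * beta * fs * (dc * A)^(1/3) / 1000
= 0.011 * 1.16 * 241 * (39 * 5141)^(1/3) / 1000
= 0.18 mm

0.18


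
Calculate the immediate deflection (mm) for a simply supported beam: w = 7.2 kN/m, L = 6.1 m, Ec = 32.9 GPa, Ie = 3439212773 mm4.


Convert: L = 6.1 m = 6100 mm, Ec = 32.9 GPa = 32900 MPa
delta = 5 * 7.2 * 6100^4 / (384 * 32900 * 3439212773)
= 1.15 mm

1.15


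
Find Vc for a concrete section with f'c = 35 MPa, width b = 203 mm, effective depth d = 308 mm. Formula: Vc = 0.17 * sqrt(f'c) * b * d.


Vc = 0.17 * sqrt(35) * 203 * 308 / 1000
= 62.88 kN

62.88


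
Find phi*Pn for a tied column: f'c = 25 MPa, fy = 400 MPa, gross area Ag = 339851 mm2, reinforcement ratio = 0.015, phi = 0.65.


Ast = rho * Ag = 0.015 * 339851 = 5097.765 mm2
phi*Pn = 0.65 * 0.80 * (0.85 * 25 * (339851 - 5097.765) + 400 * 5097.765) / 1000
= 4759.36 kN

4759.36


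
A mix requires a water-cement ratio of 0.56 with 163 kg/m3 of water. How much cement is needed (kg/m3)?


Cement = water / (w/c)
= 163 / 0.56
= 291.1 kg/m3

291.1


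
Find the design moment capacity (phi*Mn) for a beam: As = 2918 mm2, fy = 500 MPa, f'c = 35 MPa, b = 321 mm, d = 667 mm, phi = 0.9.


a = As * fy / (0.85 * f'c * b)
= 2918 * 500 / (0.85 * 35 * 321)
= 152.7789 mm
Mn = As * fy * (d - a/2) / 10^6
= 861.7008 kN-m
phi*Mn = 0.9 * 861.7008 = 775.53 kN-m

775.53


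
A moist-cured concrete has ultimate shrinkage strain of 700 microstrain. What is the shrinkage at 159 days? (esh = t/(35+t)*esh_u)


esh(159) = 159 / (35 + 159) * 700
= 159 / 194 * 700
= 573.7 microstrain

573.7


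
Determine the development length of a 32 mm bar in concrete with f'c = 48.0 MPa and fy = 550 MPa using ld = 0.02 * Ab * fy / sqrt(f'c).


Ab = pi * 32^2 / 4 = 804.248 mm2
ld = 0.02 * 804.248 * 550 / sqrt(48.0)
= 1276.9 mm

1276.9


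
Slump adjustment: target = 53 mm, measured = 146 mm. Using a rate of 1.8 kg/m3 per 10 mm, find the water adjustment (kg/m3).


Difference = 53 - 146 = -93 mm
Water adjustment = -93 * 1.8 / 10 = -16.7 kg/m3

-16.7


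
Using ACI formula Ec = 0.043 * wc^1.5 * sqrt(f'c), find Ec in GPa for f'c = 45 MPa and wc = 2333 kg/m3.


Ec = 0.043 * 2333^1.5 * sqrt(45) / 1000
= 32.5 GPa

32.5


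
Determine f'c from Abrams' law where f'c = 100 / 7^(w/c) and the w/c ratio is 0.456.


f'c = 100 / 7^0.456
= 100 / 2.429
= 41.18 MPa

41.18


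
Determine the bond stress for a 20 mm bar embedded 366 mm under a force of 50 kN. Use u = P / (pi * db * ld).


u = P / (pi * db * ld)
= 50 * 1000 / (pi * 20 * 366)
= 2.174 MPa

2.174


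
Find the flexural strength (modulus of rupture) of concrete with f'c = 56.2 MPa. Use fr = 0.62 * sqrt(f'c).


fr = 0.62 * sqrt(56.2)
= 4.648 MPa

4.648


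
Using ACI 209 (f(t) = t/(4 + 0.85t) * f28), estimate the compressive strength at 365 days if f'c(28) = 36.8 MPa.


f(365) = 365 / (4 + 0.85 * 365) * 36.8
= 365 / 314.25 * 36.8
= 42.74 MPa

42.74


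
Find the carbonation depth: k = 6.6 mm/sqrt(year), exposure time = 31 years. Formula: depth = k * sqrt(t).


depth = k * sqrt(t)
= 6.6 * sqrt(31)
= 36.75 mm

36.75


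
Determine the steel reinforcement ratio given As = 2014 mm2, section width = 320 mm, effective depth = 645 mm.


rho = As / (b * d)
= 2014 / (320 * 645)
= 0.0098

0.0098


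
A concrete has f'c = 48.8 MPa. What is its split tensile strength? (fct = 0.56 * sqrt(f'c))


fct = 0.56 * sqrt(48.8)
= 0.56 * 6.986
= 3.912 MPa

3.912


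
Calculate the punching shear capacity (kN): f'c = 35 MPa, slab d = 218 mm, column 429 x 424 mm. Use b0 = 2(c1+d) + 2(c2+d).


b0 = 2*(429 + 218) + 2*(424 + 218) = 2578 mm
Vc = 0.33 * sqrt(35) * 2578 * 218 / 1000
= 1097.2 kN

1097.2


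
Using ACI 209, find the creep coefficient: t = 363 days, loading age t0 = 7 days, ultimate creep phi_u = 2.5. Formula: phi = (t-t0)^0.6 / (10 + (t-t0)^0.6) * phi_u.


dt = 363 - 7 = 356
phi = 356^0.6 / (10 + 356^0.6) * 2.5
= 1.931

1.931


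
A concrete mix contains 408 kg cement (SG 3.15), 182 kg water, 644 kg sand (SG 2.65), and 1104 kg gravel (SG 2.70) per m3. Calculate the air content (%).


Vol cement = 408 / (3.15 * 1000) = 0.129524 m3
Vol water = 182 / 1000 = 0.182 m3
Vol sand = 644 / (2.65 * 1000) = 0.243019 m3
Vol gravel = 1104 / (2.70 * 1000) = 0.408889 m3
Total solid + water volume = 0.963432 m3
Air = (1 - 0.963432) * 100 = 3.66%

3.66


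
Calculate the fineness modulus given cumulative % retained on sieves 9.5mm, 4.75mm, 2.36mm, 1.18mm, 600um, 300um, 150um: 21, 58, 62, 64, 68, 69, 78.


FM = sum(cumulative % retained) / 100
= 420 / 100
= 4.2

4.2


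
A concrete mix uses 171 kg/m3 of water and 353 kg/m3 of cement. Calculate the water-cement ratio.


w/c = water / cement
w/c = 171 / 353 = 0.484

0.484


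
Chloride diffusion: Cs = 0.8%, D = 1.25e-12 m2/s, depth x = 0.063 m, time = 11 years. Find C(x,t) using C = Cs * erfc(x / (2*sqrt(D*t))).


t_seconds = 11 * 365.25 * 24 * 3600 = 347133600.0 s
arg = 0.063 / (2 * sqrt(1.25e-12 * 347133600.0))
= 1.5122
erfc(1.5122) = 0.0325
C = 0.8 * 0.0325 = 0.026%

0.026


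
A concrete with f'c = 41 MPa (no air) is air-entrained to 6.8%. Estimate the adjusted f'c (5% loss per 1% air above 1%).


Strength loss = (6.8 - 1) * 5 = 29.0%
f'c = 41 * (1 - 29.0/100)
= 29.11 MPa

29.11


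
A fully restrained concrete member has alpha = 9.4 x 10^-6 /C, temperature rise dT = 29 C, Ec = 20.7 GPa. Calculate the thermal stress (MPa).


sigma = alpha * dT * Ec
= 9.4e-6 * 29 * 20.7 * 1000
= 5.643 MPa

5.643


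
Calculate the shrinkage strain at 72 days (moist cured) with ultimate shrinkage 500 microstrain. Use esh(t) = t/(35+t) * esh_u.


esh(72) = 72 / (35 + 72) * 500
= 72 / 107 * 500
= 336.4 microstrain

336.4


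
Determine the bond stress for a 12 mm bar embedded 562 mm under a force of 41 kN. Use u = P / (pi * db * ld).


u = P / (pi * db * ld)
= 41 * 1000 / (pi * 12 * 562)
= 1.935 MPa

1.935


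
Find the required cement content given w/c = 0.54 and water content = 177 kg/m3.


Cement = water / (w/c)
= 177 / 0.54
= 327.8 kg/m3

327.8


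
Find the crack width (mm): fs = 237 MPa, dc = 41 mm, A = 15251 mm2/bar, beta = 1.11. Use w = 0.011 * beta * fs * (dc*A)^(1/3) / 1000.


w = 0.011 * beta * fs * (dc * A)^(1/3) / 1000
= 0.011 * 1.11 * 237 * (41 * 15251)^(1/3) / 1000
= 0.247 mm

0.247


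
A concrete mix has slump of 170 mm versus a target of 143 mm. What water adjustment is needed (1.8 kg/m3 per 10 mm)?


Difference = 143 - 170 = -27 mm
Water adjustment = -27 * 1.8 / 10 = -4.9 kg/m3

-4.9


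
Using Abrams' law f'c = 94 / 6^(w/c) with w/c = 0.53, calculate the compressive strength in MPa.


f'c = 94 / 6^0.53
= 94 / 2.585
= 36.37 MPa

36.37


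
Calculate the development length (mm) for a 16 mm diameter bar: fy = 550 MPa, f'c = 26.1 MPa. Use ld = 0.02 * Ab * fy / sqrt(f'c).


Ab = pi * 16^2 / 4 = 201.062 mm2
ld = 0.02 * 201.062 * 550 / sqrt(26.1)
= 432.9 mm

432.9


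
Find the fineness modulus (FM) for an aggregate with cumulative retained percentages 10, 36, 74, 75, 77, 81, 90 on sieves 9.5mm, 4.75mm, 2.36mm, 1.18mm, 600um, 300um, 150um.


FM = sum(cumulative % retained) / 100
= 443 / 100
= 4.43

4.43


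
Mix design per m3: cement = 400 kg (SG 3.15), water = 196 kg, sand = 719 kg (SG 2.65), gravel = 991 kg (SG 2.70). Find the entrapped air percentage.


Vol cement = 400 / (3.15 * 1000) = 0.126984 m3
Vol water = 196 / 1000 = 0.196 m3
Vol sand = 719 / (2.65 * 1000) = 0.271321 m3
Vol gravel = 991 / (2.70 * 1000) = 0.367037 m3
Total solid + water volume = 0.961342 m3
Air = (1 - 0.961342) * 100 = 3.87%

3.87


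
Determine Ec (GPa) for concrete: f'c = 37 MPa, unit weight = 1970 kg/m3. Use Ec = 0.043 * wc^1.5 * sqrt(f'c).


Ec = 0.043 * 1970^1.5 * sqrt(37) / 1000
= 22.87 GPa

22.87


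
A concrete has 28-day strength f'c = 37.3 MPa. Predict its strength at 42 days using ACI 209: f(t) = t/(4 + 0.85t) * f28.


f(42) = 42 / (4 + 0.85 * 42) * 37.3
= 42 / 39.7 * 37.3
= 39.46 MPa

39.46


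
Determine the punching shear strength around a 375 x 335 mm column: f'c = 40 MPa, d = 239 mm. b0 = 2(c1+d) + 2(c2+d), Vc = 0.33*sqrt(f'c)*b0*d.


b0 = 2*(375 + 239) + 2*(335 + 239) = 2376 mm
Vc = 0.33 * sqrt(40) * 2376 * 239 / 1000
= 1185.19 kN

1185.19


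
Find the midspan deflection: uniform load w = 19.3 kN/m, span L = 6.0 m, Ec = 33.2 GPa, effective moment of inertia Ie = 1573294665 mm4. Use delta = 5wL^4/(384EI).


Convert: L = 6.0 m = 6000 mm, Ec = 33.2 GPa = 33200 MPa
delta = 5 * 19.3 * 6000^4 / (384 * 33200 * 1573294665)
= 6.24 mm

6.24


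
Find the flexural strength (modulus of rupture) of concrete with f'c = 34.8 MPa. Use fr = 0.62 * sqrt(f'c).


fr = 0.62 * sqrt(34.8)
= 3.657 MPa

3.657


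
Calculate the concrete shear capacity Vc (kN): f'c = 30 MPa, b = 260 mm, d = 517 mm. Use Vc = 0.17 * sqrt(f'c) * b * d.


Vc = 0.17 * sqrt(30) * 260 * 517 / 1000
= 125.16 kN

125.16


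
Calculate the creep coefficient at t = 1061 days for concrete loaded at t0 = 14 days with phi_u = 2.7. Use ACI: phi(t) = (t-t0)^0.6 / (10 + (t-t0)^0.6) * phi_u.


dt = 1061 - 14 = 1047
phi = 1047^0.6 / (10 + 1047^0.6) * 2.7
= 2.339

2.339


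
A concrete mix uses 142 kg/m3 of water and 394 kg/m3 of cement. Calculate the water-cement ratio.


w/c = water / cement
w/c = 142 / 394 = 0.36

0.36


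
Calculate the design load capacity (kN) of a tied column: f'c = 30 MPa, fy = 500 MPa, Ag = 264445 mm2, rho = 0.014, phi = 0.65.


Ast = rho * Ag = 0.014 * 264445 = 3702.23 mm2
phi*Pn = 0.65 * 0.80 * (0.85 * 30 * (264445 - 3702.23) + 500 * 3702.23) / 1000
= 4420.03 kN

4420.03


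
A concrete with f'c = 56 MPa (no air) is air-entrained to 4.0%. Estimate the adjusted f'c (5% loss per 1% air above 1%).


Strength loss = (4.0 - 1) * 5 = 15.0%
f'c = 56 * (1 - 15.0/100)
= 47.6 MPa

47.6


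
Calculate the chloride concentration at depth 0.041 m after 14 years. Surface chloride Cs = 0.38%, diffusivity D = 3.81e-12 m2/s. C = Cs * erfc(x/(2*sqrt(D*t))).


t_seconds = 14 * 365.25 * 24 * 3600 = 441806400.0 s
arg = 0.041 / (2 * sqrt(3.81e-12 * 441806400.0))
= 0.4997
erfc(0.4997) = 0.4798
C = 0.38 * 0.4798 = 0.1823%

0.1823


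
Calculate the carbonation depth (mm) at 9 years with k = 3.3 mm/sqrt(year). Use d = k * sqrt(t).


depth = k * sqrt(t)
= 3.3 * sqrt(9)
= 9.9 mm

9.9


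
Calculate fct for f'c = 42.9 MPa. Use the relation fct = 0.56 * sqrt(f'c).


fct = 0.56 * sqrt(42.9)
= 0.56 * 6.55
= 3.668 MPa

3.668


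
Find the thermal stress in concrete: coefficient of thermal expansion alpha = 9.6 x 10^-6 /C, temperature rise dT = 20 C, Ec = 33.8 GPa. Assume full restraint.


sigma = alpha * dT * Ec
= 9.6e-6 * 20 * 33.8 * 1000
= 6.49 MPa

6.49


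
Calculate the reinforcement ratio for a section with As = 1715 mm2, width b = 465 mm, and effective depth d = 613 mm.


rho = As / (b * d)
= 1715 / (465 * 613)
= 0.006

0.006


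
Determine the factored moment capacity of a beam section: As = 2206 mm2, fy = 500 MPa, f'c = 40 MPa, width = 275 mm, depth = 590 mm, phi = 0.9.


a = As * fy / (0.85 * f'c * b)
= 2206 * 500 / (0.85 * 40 * 275)
= 117.9679 mm
Mn = As * fy * (d - a/2) / 10^6
= 585.7107 kN-m
phi*Mn = 0.9 * 585.7107 = 527.14 kN-m

527.14


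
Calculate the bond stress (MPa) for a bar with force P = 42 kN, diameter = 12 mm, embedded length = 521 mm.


u = P / (pi * db * ld)
= 42 * 1000 / (pi * 12 * 521)
= 2.138 MPa

2.138


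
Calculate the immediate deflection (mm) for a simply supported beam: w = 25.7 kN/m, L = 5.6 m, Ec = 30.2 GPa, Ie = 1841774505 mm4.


Convert: L = 5.6 m = 5600 mm, Ec = 30.2 GPa = 30200 MPa
delta = 5 * 25.7 * 5600^4 / (384 * 30200 * 1841774505)
= 5.92 mm

5.92


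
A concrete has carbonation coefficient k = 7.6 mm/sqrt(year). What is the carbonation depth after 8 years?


depth = k * sqrt(t)
= 7.6 * sqrt(8)
= 21.5 mm

21.5


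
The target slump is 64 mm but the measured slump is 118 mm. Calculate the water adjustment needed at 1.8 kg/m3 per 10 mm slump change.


Difference = 64 - 118 = -54 mm
Water adjustment = -54 * 1.8 / 10 = -9.7 kg/m3

-9.7


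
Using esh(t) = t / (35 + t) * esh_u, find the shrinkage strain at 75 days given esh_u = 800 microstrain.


esh(75) = 75 / (35 + 75) * 800
= 75 / 110 * 800
= 545.5 microstrain

545.5


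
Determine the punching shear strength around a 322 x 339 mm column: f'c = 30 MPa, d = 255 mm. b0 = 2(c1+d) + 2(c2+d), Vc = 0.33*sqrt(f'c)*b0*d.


b0 = 2*(322 + 255) + 2*(339 + 255) = 2342 mm
Vc = 0.33 * sqrt(30) * 2342 * 255 / 1000
= 1079.45 kN

1079.45


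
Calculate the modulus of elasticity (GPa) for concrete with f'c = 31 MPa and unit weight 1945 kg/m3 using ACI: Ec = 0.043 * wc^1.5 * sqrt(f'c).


Ec = 0.043 * 1945^1.5 * sqrt(31) / 1000
= 20.54 GPa

20.54


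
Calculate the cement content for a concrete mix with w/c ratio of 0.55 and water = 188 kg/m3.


Cement = water / (w/c)
= 188 / 0.55
= 341.8 kg/m3

341.8


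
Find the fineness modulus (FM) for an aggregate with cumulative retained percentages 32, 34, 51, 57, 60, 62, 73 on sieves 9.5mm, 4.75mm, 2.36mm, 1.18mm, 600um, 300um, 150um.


FM = sum(cumulative % retained) / 100
= 369 / 100
= 3.69

3.69


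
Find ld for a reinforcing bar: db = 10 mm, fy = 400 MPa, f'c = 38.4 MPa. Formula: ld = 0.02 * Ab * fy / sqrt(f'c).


Ab = pi * 10^2 / 4 = 78.54 mm2
ld = 0.02 * 78.54 * 400 / sqrt(38.4)
= 101.4 mm

101.4


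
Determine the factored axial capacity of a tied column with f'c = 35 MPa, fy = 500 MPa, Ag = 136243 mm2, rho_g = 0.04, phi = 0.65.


Ast = rho * Ag = 0.04 * 136243 = 5449.72 mm2
phi*Pn = 0.65 * 0.80 * (0.85 * 35 * (136243 - 5449.72) + 500 * 5449.72) / 1000
= 3440.3 kN

3440.3


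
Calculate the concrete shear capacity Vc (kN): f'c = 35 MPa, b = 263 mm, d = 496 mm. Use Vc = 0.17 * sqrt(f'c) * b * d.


Vc = 0.17 * sqrt(35) * 263 * 496 / 1000
= 131.2 kN

131.2


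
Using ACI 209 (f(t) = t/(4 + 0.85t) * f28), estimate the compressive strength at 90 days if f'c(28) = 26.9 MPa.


f(90) = 90 / (4 + 0.85 * 90) * 26.9
= 90 / 80.5 * 26.9
= 30.07 MPa

30.07


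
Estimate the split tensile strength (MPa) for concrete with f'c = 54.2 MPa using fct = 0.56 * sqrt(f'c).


fct = 0.56 * sqrt(54.2)
= 0.56 * 7.362
= 4.123 MPa

4.123


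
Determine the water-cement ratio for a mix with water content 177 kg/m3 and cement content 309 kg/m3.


w/c = water / cement
w/c = 177 / 309 = 0.573

0.573


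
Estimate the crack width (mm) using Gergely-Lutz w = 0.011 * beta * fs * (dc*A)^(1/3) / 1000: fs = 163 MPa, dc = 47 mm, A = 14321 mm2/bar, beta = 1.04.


w = 0.011 * beta * fs * (dc * A)^(1/3) / 1000
= 0.011 * 1.04 * 163 * (47 * 14321)^(1/3) / 1000
= 0.163 mm

0.163


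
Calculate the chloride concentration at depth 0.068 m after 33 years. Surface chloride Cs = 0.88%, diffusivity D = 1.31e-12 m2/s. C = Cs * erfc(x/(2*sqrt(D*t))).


t_seconds = 33 * 365.25 * 24 * 3600 = 1041400800.0 s
arg = 0.068 / (2 * sqrt(1.31e-12 * 1041400800.0))
= 0.9205
erfc(0.9205) = 0.193
C = 0.88 * 0.193 = 0.1698%

0.1698


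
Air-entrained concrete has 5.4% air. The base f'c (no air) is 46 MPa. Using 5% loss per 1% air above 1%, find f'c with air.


Strength loss = (5.4 - 1) * 5 = 22.0%
f'c = 46 * (1 - 22.0/100)
= 35.88 MPa

35.88


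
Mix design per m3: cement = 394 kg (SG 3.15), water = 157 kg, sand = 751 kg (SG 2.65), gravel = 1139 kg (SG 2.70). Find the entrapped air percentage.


Vol cement = 394 / (3.15 * 1000) = 0.125079 m3
Vol water = 157 / 1000 = 0.157 m3
Vol sand = 751 / (2.65 * 1000) = 0.283396 m3
Vol gravel = 1139 / (2.70 * 1000) = 0.421852 m3
Total solid + water volume = 0.987327 m3
Air = (1 - 0.987327) * 100 = 1.27%

1.27


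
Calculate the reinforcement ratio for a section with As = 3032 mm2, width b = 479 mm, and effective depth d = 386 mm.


rho = As / (b * d)
= 3032 / (479 * 386)
= 0.0164

0.0164


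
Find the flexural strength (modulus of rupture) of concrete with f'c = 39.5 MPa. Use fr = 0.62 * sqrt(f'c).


fr = 0.62 * sqrt(39.5)
= 3.897 MPa

3.897


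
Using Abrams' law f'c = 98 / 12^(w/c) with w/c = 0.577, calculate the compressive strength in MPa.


f'c = 98 / 12^0.577
= 98 / 4.195
= 23.36 MPa

23.36


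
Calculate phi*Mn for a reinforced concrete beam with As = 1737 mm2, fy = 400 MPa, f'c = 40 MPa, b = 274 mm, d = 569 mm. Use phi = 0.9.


a = As * fy / (0.85 * f'c * b)
= 1737 * 400 / (0.85 * 40 * 274)
= 74.5814 mm
Mn = As * fy * (d - a/2) / 10^6
= 369.4316 kN-m
phi*Mn = 0.9 * 369.4316 = 332.49 kN-m

332.49


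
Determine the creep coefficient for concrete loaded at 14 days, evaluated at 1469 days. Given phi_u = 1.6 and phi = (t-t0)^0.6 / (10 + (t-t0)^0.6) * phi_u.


dt = 1469 - 14 = 1455
phi = 1455^0.6 / (10 + 1455^0.6) * 1.6
= 1.42

1.42
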